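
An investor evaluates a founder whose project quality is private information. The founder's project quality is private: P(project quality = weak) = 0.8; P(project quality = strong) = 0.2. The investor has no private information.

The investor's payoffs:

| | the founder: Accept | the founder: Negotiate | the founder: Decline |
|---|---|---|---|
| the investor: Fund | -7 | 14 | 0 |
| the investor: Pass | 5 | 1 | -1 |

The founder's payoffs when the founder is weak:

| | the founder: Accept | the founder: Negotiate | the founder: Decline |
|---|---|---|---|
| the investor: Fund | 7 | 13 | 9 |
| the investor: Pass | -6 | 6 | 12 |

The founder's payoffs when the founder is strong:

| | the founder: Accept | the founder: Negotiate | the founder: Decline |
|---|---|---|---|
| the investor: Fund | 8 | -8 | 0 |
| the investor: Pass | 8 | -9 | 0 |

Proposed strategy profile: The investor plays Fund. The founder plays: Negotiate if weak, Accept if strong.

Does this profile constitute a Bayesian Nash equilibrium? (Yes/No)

The investor plays Fund: E[Fund] = 0.8·(14) + 0.2·(-7) = 9.8; E[Pass] = 1.8. Best-responding. ✓
The founder (project quality weak), facing Fund: Accept gives 7, Negotiate gives 13, Decline gives 9. Proposed Negotiate is best. ✓
The founder (project quality strong), facing Fund: Accept gives 8, Negotiate gives -8, Decline gives 0. Proposed Accept is best. ✓

Yes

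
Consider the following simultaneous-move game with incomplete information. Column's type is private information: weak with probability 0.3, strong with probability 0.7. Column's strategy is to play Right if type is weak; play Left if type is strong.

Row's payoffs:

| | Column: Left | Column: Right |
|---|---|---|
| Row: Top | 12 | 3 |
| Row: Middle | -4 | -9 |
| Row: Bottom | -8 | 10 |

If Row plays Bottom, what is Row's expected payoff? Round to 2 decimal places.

-2.60

E[Bottom] = 0.3·10 + 0.7·(-8) = 3 + (-5.6) = -2.6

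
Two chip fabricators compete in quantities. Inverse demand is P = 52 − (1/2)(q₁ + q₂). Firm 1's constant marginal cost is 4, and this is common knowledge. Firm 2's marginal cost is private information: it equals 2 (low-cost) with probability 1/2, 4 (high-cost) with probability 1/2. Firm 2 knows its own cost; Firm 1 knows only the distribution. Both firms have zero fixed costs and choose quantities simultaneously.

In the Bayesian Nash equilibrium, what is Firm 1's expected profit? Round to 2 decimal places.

Firm 2 with cost c maximizes (52 − (1/2)(q₁+q₂) − c)·q₂, giving q₂(c) = (52 − c − (1/2)q₁).
E[c₂] = 1/2·2 + 1/2·4 = 3
Firm 1's FOC against E[q₂] yields q₁ = (52 − 2·4 + E[c₂])/(3/2) = (52 − 8 + 3)/(3/2) = 31.3333.
E[P] = 52 − (1/2)·(q₁ + E[q₂]) = 19.6667; Firm 1's expected profit = (E[P] − 4)·q₁ = (19.6667 − 4)·31.3333 = 490.889.

490.89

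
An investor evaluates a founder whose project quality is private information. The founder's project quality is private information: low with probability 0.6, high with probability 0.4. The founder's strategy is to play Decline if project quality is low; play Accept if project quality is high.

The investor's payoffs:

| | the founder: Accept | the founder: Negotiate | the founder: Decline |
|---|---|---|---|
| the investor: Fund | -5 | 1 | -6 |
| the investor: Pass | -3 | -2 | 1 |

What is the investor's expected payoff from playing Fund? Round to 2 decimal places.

Take the expectation over the founder's project quality, weighting each type's action by its prior probability.
E[Fund] = 0.6·(-6) + 0.4·(-5) = (-3.6) + (-2) = -5.6

-5.60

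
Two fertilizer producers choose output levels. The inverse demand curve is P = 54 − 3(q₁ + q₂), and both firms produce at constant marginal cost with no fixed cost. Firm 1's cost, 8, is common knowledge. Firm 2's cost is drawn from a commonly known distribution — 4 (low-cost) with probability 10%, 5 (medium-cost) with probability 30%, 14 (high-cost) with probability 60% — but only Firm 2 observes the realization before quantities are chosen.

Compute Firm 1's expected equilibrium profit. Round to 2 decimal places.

86.40

Firm 2 with cost c maximizes (54 − 3(q₁+q₂) − c)·q₂, giving q₂(c) = (54 − c − 3q₁)/6.
E[c₂] = 0.1·4 + 0.3·5 + 0.6·14 = 10.3
Firm 1's FOC against E[q₂] yields q₁ = (54 − 2·8 + E[c₂])/9 = (54 − 16 + 10.3)/9 = 5.36667.
E[P] = 54 − 3·(q₁ + E[q₂]) = 24.1; Firm 1's expected profit = (E[P] − 8)·q₁ = (24.1 − 8)·5.36667 = 86.4033.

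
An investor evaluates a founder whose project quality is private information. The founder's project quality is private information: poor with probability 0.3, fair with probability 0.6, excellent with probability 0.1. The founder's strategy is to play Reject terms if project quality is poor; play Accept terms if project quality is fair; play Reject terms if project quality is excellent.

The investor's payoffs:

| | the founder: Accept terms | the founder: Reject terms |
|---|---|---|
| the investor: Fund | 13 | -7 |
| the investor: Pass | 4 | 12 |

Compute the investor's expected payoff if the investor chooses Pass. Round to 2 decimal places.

7.20

Take the expectation over the founder's project quality, weighting each type's action by its prior probability.
E[Pass] = 0.3·12 + 0.6·4 + 0.1·12 = 3.6 + 2.4 + 1.2 = 7.2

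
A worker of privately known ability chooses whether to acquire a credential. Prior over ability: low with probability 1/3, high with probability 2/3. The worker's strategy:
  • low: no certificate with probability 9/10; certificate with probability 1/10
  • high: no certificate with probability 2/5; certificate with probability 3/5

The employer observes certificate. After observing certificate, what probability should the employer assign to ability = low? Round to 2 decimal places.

P(certificate) = (1/3)·(1/10) + (2/3)·(3/5) = 13/30
P(low | certificate) = ((1/3)·(1/10)) / (13/30) = (1/30) / (13/30) = 1/13

0.08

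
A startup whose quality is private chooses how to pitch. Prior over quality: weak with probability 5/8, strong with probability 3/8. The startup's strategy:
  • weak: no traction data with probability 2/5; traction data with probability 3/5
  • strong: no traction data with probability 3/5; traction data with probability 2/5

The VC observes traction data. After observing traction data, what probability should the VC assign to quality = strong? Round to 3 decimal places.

Apply Bayes' rule using the sender's strategy as the likelihood.
P(traction data) = (5/8)·(3/5) + (3/8)·(2/5) = 21/40
P(strong | traction data) = ((3/8)·(2/5)) / (21/40) = (3/20) / (21/40) = 2/7

0.286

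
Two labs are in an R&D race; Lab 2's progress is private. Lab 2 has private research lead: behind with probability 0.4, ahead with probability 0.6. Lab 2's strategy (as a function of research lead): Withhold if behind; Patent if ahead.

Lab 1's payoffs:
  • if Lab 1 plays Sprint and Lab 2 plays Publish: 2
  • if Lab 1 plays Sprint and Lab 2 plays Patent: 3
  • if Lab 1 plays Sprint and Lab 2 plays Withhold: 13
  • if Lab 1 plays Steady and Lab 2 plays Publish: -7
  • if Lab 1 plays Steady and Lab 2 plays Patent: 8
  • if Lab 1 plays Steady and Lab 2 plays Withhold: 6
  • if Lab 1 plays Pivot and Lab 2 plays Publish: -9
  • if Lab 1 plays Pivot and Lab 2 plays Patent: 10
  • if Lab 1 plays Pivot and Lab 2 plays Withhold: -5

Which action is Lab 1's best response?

Steady

E[Sprint] = 0.4·(13) + 0.6·(3) = 7
E[Steady] = 0.4·(6) + 0.6·(8) = 7.2
E[Pivot] = 0.4·(-5) + 0.6·(10) = 4
Best response: Steady (7.2 is the largest).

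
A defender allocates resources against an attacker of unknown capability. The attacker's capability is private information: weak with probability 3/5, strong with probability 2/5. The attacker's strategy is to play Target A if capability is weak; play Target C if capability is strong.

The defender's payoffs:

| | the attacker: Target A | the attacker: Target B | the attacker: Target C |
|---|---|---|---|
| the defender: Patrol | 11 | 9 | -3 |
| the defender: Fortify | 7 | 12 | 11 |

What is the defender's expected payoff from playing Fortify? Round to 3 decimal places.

8.600

E[Fortify] = 3/5·7 + 2/5·11 = 21/5 + 22/5 = 43/5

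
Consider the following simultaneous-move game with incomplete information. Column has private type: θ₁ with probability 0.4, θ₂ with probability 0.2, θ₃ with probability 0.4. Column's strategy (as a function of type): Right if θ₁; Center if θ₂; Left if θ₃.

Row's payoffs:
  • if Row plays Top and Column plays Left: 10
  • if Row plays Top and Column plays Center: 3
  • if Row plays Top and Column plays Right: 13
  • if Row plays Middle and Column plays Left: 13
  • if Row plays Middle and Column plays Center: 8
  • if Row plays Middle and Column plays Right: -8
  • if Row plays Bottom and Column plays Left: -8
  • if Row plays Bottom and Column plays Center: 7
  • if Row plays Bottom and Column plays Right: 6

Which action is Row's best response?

E[Top] = 0.4·(13) + 0.2·(3) + 0.4·(10) = 9.8
E[Middle] = 0.4·(-8) + 0.2·(8) + 0.4·(13) = 3.6
E[Bottom] = 0.4·(6) + 0.2·(7) + 0.4·(-8) = 0.6
Best response: Top (9.8 is the largest).

Top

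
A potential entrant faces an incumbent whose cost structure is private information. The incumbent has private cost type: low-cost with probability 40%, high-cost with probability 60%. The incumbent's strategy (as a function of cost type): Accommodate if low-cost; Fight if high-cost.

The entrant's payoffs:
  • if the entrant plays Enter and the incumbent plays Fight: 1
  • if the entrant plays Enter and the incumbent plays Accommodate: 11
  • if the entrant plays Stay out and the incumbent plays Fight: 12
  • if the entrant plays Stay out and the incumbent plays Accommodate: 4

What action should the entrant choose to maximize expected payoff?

Stay out

Compute the entrant's expected payoff for each action, taking the expectation over the incumbent's type.
E[Enter] = 0.4·(11) + 0.6·(1) = 5
E[Stay out] = 0.4·(4) + 0.6·(12) = 8.8
Best response: Stay out (8.8 is the largest).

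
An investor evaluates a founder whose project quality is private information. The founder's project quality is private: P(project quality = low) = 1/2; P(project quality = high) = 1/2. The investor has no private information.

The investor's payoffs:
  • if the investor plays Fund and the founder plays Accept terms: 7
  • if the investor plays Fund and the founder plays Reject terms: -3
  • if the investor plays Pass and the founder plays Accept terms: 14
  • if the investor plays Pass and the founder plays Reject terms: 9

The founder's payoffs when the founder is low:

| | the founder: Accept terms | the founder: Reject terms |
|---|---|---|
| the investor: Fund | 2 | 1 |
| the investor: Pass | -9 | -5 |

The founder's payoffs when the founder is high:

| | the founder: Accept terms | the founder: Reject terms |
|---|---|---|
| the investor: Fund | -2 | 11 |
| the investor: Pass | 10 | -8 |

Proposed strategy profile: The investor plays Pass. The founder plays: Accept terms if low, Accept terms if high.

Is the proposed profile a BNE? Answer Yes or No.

No

The investor plays Pass: E[Pass] = 1/2·(14) + 1/2·(14) = 14; E[Fund] = 7. Best-responding. ✓
The founder (project quality low), facing Pass: Accept terms gives -9, Reject terms gives -5. Proposed Accept terms is not best — profitable deviation exists. ✗
The founder (project quality high), facing Pass: Accept terms gives 10, Reject terms gives -8. Proposed Accept terms is best. ✓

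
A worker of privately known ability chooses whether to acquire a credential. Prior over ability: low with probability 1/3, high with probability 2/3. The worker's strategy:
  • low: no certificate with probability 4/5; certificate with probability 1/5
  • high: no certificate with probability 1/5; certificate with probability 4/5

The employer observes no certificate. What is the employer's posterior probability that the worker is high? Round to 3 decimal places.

0.333

P(no certificate) = (1/3)·(4/5) + (2/3)·(1/5) = 2/5
P(high | no certificate) = ((2/3)·(1/5)) / (2/5) = (2/15) / (2/5) = 1/3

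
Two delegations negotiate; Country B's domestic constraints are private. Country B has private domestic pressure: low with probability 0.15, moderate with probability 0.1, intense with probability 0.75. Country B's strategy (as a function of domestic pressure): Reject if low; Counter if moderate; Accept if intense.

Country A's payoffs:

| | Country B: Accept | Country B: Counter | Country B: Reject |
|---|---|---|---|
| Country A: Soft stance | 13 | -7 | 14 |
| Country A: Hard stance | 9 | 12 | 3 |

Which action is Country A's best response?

Soft stance

E[Soft stance] = 0.15·(14) + 0.1·(-7) + 0.75·(13) = 11.15
E[Hard stance] = 0.15·(3) + 0.1·(12) + 0.75·(9) = 8.4
Best response: Soft stance (11.15 is the largest).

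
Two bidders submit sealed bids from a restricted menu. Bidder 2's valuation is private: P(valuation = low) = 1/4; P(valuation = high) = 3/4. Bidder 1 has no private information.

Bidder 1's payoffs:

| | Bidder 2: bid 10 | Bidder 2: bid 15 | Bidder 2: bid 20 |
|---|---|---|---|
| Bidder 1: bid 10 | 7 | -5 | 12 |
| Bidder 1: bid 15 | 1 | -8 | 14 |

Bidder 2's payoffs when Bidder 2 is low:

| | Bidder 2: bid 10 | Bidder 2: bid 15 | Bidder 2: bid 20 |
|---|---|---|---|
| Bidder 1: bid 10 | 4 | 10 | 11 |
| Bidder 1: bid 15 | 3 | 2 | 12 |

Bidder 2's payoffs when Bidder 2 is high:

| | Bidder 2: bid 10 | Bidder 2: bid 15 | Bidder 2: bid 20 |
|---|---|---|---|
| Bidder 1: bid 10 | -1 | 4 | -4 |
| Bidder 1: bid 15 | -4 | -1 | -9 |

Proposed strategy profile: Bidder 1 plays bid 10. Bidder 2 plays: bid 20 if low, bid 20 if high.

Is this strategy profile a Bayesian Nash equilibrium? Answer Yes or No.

Bidder 1 plays bid 10: E[bid 10] = 1/4·(12) + 3/4·(12) = 12; E[bid 15] = 14. Not best-responding. ✗
Bidder 2 (valuation low), facing bid 10: bid 10 gives 4, bid 15 gives 10, bid 20 gives 11. Proposed bid 20 is best. ✓
Bidder 2 (valuation high), facing bid 10: bid 10 gives -1, bid 15 gives 4, bid 20 gives -4. Proposed bid 20 is not best — profitable deviation exists. ✗

No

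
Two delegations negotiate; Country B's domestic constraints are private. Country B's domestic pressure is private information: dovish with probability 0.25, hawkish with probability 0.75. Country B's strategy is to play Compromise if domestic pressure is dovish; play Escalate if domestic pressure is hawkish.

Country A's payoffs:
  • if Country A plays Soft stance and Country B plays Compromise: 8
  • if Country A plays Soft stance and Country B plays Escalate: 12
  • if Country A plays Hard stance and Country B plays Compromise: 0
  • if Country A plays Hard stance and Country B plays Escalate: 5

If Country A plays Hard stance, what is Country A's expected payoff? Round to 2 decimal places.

3.75

Take the expectation over Country B's domestic pressure, weighting each type's action by its prior probability.
E[Hard stance] = 0.25·0 + 0.75·5 = 0 + 3.75 = 3.75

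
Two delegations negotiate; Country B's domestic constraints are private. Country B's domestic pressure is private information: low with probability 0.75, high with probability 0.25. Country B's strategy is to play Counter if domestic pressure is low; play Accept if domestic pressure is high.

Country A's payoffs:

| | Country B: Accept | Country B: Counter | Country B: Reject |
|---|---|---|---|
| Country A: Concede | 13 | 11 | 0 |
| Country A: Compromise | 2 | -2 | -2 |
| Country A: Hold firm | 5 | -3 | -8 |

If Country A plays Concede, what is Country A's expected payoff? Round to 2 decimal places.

Take the expectation over Country B's domestic pressure, weighting each type's action by its prior probability.
E[Concede] = 0.75·11 + 0.25·13 = 8.25 + 3.25 = 11.5

11.50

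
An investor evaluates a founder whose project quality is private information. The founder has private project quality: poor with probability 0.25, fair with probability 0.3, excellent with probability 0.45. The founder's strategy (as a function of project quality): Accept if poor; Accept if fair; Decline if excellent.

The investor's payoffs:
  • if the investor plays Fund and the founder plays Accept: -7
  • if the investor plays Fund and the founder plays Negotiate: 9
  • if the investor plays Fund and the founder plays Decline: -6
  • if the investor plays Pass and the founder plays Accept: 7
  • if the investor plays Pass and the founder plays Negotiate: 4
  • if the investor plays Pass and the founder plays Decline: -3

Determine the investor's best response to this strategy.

E[Fund] = 0.25·(-7) + 0.3·(-7) + 0.45·(-6) = -6.55
E[Pass] = 0.25·(7) + 0.3·(7) + 0.45·(-3) = 2.5
Best response: Pass (2.5 is the largest).

Pass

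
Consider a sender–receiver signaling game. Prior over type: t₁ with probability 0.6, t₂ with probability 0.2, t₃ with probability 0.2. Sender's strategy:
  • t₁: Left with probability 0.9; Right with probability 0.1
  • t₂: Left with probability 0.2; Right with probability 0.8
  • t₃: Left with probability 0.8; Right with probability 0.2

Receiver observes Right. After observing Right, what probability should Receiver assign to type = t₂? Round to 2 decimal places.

P(Right) = 0.6·0.1 + 0.2·0.8 + 0.2·0.2 = 0.26
P(t₂ | Right) = (0.2·0.8) / 0.26 = 0.16 / 0.26 = 0.615385

0.62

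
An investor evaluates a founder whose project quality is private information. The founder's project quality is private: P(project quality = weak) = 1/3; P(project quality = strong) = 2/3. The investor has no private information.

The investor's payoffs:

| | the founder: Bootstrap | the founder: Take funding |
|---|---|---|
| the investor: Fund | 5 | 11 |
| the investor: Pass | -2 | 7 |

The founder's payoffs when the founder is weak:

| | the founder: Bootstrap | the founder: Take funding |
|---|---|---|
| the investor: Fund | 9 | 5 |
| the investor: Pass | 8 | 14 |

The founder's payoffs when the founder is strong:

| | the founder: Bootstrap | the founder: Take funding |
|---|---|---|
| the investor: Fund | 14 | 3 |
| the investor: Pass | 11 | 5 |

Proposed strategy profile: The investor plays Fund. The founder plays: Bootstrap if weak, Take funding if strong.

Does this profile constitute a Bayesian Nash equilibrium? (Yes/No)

No

The investor plays Fund: E[Fund] = 1/3·(5) + 2/3·(11) = 9; E[Pass] = 4. Best-responding. ✓
The founder (project quality weak), facing Fund: Bootstrap gives 9, Take funding gives 5. Proposed Bootstrap is best. ✓
The founder (project quality strong), facing Fund: Bootstrap gives 14, Take funding gives 3. Proposed Take funding is not best — profitable deviation exists. ✗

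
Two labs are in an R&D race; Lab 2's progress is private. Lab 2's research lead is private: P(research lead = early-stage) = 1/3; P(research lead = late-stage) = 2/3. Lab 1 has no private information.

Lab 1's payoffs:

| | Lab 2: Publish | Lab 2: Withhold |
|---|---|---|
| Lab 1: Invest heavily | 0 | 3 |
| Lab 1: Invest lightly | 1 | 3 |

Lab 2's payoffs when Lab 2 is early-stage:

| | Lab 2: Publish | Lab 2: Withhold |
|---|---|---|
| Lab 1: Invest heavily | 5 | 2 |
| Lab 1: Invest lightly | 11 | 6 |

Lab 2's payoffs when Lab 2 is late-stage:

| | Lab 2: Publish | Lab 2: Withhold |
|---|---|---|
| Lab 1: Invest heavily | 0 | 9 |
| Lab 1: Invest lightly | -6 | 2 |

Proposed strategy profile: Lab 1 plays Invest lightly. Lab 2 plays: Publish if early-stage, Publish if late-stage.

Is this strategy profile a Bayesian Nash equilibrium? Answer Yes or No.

A profile is a BNE iff every type of every player is best-responding given beliefs about the other side.
Lab 1 plays Invest lightly: E[Invest lightly] = 1/3·(1) + 2/3·(1) = 1; E[Invest heavily] = 0. Best-responding. ✓
Lab 2 (research lead early-stage), facing Invest lightly: Publish gives 11, Withhold gives 6. Proposed Publish is best. ✓
Lab 2 (research lead late-stage), facing Invest lightly: Publish gives -6, Withhold gives 2. Proposed Publish is not best — profitable deviation exists. ✗

No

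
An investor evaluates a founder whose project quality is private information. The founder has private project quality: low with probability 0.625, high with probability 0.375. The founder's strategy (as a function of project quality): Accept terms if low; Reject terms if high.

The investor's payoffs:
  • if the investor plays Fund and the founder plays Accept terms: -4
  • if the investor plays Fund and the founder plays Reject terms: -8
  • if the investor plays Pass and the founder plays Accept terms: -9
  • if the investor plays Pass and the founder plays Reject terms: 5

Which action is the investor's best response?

Pass

E[Fund] = 0.625·(-4) + 0.375·(-8) = -5.5
E[Pass] = 0.625·(-9) + 0.375·(5) = -3.75
Best response: Pass (-3.75 is the largest).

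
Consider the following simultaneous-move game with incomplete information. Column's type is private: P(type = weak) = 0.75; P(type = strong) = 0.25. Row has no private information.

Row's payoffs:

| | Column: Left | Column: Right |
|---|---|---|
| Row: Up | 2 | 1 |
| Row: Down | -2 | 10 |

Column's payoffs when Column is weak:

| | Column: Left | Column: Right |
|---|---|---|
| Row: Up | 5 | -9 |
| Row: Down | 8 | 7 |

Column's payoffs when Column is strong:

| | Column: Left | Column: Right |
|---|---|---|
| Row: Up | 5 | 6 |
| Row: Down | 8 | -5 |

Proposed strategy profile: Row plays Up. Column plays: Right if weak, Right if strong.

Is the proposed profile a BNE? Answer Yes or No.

No

Row plays Up: E[Up] = 0.75·(1) + 0.25·(1) = 1; E[Down] = 10. Not best-responding. ✗
Column (type weak), facing Up: Left gives 5, Right gives -9. Proposed Right is not best — profitable deviation exists. ✗
Column (type strong), facing Up: Left gives 5, Right gives 6. Proposed Right is best. ✓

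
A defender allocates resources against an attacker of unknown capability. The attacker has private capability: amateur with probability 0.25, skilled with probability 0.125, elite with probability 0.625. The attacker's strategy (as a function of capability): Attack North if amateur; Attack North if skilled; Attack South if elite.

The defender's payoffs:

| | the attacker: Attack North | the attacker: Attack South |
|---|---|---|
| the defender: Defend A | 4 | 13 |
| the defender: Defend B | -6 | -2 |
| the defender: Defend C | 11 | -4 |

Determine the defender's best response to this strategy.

Defend A

E[Defend A] = 0.25·(4) + 0.125·(4) + 0.625·(13) = 9.625
E[Defend B] = 0.25·(-6) + 0.125·(-6) + 0.625·(-2) = -3.5
E[Defend C] = 0.25·(11) + 0.125·(11) + 0.625·(-4) = 1.625
Best response: Defend A (9.625 is the largest).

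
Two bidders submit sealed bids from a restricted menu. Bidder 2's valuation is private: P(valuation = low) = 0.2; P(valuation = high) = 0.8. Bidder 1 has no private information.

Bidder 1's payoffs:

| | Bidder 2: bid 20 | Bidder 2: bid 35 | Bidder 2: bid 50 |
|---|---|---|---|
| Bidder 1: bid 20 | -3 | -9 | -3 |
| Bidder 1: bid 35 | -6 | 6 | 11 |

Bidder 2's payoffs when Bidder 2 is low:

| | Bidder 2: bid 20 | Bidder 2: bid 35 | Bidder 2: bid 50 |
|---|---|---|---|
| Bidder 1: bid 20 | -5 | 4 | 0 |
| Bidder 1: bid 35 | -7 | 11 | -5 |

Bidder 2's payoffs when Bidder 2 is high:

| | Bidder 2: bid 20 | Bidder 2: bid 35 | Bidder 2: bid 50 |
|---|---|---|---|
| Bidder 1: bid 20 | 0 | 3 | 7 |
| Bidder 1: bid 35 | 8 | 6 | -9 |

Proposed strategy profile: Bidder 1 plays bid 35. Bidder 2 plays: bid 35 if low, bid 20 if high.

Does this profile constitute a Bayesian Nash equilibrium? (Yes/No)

Yes

A profile is a BNE iff every type of every player is best-responding given beliefs about the other side.
Bidder 1 plays bid 35: E[bid 35] = 0.2·(6) + 0.8·(-6) = -3.6; E[bid 20] = -4.2. Best-responding. ✓
Bidder 2 (valuation low), facing bid 35: bid 20 gives -7, bid 35 gives 11, bid 50 gives -5. Proposed bid 35 is best. ✓
Bidder 2 (valuation high), facing bid 35: bid 20 gives 8, bid 35 gives 6, bid 50 gives -9. Proposed bid 20 is best. ✓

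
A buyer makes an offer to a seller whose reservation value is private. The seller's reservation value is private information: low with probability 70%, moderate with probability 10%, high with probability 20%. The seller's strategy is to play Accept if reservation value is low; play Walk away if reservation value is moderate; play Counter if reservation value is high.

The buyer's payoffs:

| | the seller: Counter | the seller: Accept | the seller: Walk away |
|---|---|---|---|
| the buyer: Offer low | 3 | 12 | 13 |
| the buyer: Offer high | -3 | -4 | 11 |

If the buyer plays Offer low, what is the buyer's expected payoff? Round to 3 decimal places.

10.300

E[Offer low] = 0.7·12 + 0.1·13 + 0.2·3 = 8.4 + 1.3 + 0.6 = 10.3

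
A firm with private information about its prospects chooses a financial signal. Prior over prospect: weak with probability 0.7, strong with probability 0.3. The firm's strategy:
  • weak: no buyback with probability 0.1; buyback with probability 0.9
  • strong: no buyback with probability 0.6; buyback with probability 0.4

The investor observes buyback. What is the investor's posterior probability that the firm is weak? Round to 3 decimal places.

0.840

P(buyback) = 0.7·0.9 + 0.3·0.4 = 0.75
P(weak | buyback) = (0.7·0.9) / 0.75 = 0.63 / 0.75 = 0.84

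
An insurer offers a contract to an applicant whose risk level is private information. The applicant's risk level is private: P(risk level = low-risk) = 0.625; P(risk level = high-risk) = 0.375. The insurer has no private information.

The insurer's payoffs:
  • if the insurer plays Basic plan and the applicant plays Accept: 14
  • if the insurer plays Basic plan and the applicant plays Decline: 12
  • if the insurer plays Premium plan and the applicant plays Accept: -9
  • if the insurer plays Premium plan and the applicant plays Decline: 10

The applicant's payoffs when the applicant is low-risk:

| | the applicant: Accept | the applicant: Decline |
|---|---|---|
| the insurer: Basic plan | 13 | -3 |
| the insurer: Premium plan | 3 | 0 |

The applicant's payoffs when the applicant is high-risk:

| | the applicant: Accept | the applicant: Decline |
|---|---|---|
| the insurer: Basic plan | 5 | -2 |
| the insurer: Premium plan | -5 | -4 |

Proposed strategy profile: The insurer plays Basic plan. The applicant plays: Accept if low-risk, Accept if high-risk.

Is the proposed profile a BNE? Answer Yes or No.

The insurer plays Basic plan: E[Basic plan] = 0.625·(14) + 0.375·(14) = 14; E[Premium plan] = -9. Best-responding. ✓
The applicant (risk level low-risk), facing Basic plan: Accept gives 13, Decline gives -3. Proposed Accept is best. ✓
The applicant (risk level high-risk), facing Basic plan: Accept gives 5, Decline gives -2. Proposed Accept is best. ✓

Yes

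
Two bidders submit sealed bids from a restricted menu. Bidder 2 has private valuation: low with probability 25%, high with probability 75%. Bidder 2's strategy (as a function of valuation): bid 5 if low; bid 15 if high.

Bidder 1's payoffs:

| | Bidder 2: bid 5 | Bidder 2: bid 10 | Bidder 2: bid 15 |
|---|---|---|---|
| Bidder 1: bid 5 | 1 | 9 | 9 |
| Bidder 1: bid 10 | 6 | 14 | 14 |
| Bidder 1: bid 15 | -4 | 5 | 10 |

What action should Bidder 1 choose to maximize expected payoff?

bid 10

Compute Bidder 1's expected payoff for each action, taking the expectation over Bidder 2's type.
E[bid 5] = 0.25·(1) + 0.75·(9) = 7
E[bid 10] = 0.25·(6) + 0.75·(14) = 12
E[bid 15] = 0.25·(-4) + 0.75·(10) = 6.5
Best response: bid 10 (12 is the largest).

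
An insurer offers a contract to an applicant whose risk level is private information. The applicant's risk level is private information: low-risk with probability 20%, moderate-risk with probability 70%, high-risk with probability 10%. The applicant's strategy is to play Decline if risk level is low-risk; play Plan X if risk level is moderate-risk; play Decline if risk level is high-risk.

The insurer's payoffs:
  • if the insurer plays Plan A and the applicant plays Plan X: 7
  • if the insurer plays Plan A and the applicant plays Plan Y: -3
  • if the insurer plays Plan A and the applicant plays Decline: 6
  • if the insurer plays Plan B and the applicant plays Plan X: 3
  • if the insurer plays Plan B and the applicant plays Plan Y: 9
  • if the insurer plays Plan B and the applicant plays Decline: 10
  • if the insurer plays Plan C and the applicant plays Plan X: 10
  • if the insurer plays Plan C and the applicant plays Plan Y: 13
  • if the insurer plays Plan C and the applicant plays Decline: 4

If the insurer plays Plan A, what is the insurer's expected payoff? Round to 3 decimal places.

E[Plan A] = 0.2·6 + 0.7·7 + 0.1·6 = 1.2 + 4.9 + 0.6 = 6.7

6.700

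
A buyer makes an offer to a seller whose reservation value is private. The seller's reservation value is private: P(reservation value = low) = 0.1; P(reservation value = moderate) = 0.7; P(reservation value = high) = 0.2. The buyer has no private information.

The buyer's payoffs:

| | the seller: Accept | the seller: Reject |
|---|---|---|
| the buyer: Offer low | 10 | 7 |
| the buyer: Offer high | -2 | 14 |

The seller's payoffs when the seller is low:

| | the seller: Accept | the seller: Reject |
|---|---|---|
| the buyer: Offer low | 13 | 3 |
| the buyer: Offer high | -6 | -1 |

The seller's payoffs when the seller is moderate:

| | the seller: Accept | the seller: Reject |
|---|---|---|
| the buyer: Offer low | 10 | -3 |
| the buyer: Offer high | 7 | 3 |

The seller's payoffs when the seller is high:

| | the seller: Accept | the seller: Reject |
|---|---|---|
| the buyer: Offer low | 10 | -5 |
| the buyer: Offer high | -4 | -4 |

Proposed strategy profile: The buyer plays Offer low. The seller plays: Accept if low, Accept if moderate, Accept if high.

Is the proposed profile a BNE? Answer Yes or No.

Yes

The buyer plays Offer low: E[Offer low] = 0.1·(10) + 0.7·(10) + 0.2·(10) = 10; E[Offer high] = -2. Best-responding. ✓
The seller (reservation value low), facing Offer low: Accept gives 13, Reject gives 3. Proposed Accept is best. ✓
The seller (reservation value moderate), facing Offer low: Accept gives 10, Reject gives -3. Proposed Accept is best. ✓
The seller (reservation value high), facing Offer low: Accept gives 10, Reject gives -5. Proposed Accept is best. ✓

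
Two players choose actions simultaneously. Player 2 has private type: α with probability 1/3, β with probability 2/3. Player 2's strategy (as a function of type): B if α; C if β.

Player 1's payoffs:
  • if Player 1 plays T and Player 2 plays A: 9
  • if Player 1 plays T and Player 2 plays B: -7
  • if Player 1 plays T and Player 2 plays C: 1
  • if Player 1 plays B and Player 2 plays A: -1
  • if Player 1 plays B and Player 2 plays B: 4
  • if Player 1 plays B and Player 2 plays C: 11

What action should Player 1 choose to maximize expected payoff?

B

Compute Player 1's expected payoff for each action, taking the expectation over Player 2's type.
E[T] = 1/3·(-7) + 2/3·(1) = -5/3
E[B] = 1/3·(4) + 2/3·(11) = 26/3
Best response: B (26/3 is the largest).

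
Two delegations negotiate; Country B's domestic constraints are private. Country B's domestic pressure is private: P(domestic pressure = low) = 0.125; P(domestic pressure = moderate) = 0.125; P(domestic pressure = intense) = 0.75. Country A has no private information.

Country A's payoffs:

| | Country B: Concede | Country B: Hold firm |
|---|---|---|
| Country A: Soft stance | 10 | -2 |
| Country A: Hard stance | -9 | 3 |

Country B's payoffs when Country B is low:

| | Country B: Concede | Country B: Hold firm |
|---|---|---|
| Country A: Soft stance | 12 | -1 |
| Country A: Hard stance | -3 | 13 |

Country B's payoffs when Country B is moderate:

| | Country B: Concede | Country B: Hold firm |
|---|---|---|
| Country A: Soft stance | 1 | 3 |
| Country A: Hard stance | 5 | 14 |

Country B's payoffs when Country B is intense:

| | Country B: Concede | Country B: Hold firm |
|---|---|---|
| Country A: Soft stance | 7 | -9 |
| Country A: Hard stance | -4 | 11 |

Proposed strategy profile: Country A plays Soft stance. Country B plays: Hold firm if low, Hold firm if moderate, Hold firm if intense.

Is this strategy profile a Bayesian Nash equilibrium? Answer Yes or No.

No

Country A plays Soft stance: E[Soft stance] = 0.125·(-2) + 0.125·(-2) + 0.75·(-2) = -2; E[Hard stance] = 3. Not best-responding. ✗
Country B (domestic pressure low), facing Soft stance: Concede gives 12, Hold firm gives -1. Proposed Hold firm is not best — profitable deviation exists. ✗
Country B (domestic pressure moderate), facing Soft stance: Concede gives 1, Hold firm gives 3. Proposed Hold firm is best. ✓
Country B (domestic pressure intense), facing Soft stance: Concede gives 7, Hold firm gives -9. Proposed Hold firm is not best — profitable deviation exists. ✗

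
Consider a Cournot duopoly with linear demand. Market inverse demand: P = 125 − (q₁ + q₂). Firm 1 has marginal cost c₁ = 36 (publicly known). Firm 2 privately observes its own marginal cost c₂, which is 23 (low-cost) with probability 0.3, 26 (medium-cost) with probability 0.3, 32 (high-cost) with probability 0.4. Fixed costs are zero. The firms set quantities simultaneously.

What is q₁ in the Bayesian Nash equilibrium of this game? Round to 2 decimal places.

26.83

Each type of Firm 2 best-responds to q₁; Firm 1 best-responds to the expected q₂ over Firm 2's types.
Firm 2 with cost c maximizes (125 − (q₁+q₂) − c)·q₂, giving q₂(c) = (125 − c − q₁)/2.
E[c₂] = 0.3·23 + 0.3·26 + 0.4·32 = 27.5
Firm 1's FOC against E[q₂] yields q₁ = (125 − 2·36 + E[c₂])/3 = (125 − 72 + 27.5)/3 = 26.8333.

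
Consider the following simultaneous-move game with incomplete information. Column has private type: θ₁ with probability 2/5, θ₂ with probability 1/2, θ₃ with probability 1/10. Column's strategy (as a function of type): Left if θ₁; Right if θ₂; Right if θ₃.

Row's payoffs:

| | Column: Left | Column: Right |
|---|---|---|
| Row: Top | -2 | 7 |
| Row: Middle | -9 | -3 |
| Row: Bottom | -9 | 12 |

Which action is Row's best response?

E[Top] = 2/5·(-2) + 1/2·(7) + 1/10·(7) = 17/5
E[Middle] = 2/5·(-9) + 1/2·(-3) + 1/10·(-3) = -27/5
E[Bottom] = 2/5·(-9) + 1/2·(12) + 1/10·(12) = 18/5
Best response: Bottom (18/5 is the largest).

Bottom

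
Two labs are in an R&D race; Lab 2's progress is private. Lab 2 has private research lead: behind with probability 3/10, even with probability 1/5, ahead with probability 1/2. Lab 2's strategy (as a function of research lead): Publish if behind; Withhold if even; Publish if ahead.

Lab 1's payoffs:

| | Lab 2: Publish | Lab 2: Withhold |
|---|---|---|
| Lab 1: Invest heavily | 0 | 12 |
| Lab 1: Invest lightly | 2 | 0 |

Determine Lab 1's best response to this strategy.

E[Invest heavily] = 3/10·(0) + 1/5·(12) + 1/2·(0) = 12/5
E[Invest lightly] = 3/10·(2) + 1/5·(0) + 1/2·(2) = 8/5
Best response: Invest heavily (12/5 is the largest).

Invest heavily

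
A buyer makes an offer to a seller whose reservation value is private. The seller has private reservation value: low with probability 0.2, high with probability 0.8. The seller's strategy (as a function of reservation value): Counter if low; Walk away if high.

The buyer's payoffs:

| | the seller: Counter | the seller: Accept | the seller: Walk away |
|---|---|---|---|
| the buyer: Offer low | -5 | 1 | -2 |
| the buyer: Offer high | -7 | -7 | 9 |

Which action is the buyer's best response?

Offer high

Compute the buyer's expected payoff for each action, taking the expectation over the seller's type.
E[Offer low] = 0.2·(-5) + 0.8·(-2) = -2.6
E[Offer high] = 0.2·(-7) + 0.8·(9) = 5.8
Best response: Offer high (5.8 is the largest).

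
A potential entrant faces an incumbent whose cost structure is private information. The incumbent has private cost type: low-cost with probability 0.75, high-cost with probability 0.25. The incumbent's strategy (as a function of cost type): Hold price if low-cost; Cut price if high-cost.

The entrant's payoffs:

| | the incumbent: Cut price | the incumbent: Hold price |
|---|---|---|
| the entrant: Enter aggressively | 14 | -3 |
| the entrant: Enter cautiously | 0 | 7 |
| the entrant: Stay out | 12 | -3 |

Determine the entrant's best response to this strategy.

Enter cautiously

Compute the entrant's expected payoff for each action, taking the expectation over the incumbent's type.
E[Enter aggressively] = 0.75·(-3) + 0.25·(14) = 1.25
E[Enter cautiously] = 0.75·(7) + 0.25·(0) = 5.25
E[Stay out] = 0.75·(-3) + 0.25·(12) = 0.75
Best response: Enter cautiously (5.25 is the largest).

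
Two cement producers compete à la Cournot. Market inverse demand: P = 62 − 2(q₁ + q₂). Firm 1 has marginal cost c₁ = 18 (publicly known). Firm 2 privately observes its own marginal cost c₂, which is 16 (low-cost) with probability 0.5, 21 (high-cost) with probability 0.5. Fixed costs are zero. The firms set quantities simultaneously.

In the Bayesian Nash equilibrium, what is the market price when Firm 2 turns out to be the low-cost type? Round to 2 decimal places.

Type-c best response for Firm 2: q₂(c) = (62 − c)/4 − q₁/2.
Firm 1 maximizes expected profit; its first-order condition is 62 − 4q₁ − 2E[q₂] − 18 = 0.
Substituting E[q₂] and solving: E[c₂] = 18.5, so q₁ = (62 − 2·18 + 18.5)/6 = 7.41667.
q₂(low-cost) = 7.79167, so P = 62 − 2·(7.41667 + 7.79167) = 31.5833.

31.58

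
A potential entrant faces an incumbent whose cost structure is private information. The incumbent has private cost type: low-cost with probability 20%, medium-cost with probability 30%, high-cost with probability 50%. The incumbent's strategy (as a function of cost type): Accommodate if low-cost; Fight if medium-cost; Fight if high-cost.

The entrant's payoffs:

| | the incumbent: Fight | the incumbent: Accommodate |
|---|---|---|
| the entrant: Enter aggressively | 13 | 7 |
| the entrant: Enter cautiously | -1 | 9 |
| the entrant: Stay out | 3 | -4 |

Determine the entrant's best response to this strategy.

Compute the entrant's expected payoff for each action, taking the expectation over the incumbent's type.
E[Enter aggressively] = 0.2·(7) + 0.3·(13) + 0.5·(13) = 11.8
E[Enter cautiously] = 0.2·(9) + 0.3·(-1) + 0.5·(-1) = 1
E[Stay out] = 0.2·(-4) + 0.3·(3) + 0.5·(3) = 1.6
Best response: Enter aggressively (11.8 is the largest).

Enter aggressively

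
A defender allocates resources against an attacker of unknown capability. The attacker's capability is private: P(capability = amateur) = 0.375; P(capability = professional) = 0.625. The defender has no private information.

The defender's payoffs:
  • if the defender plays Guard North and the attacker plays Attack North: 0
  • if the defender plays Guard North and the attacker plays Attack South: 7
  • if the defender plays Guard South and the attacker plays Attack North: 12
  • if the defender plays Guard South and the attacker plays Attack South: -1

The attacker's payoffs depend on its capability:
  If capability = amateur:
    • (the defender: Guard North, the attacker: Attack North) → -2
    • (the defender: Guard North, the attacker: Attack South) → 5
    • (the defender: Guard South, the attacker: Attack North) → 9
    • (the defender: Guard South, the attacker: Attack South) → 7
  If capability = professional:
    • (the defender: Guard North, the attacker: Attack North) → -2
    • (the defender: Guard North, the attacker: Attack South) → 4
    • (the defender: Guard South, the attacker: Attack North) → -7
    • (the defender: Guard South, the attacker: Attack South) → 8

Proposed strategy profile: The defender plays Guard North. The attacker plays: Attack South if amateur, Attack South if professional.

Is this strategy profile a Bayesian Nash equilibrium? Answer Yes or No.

The defender plays Guard North: E[Guard North] = 0.375·(7) + 0.625·(7) = 7; E[Guard South] = -1. Best-responding. ✓
The attacker (capability amateur), facing Guard North: Attack North gives -2, Attack South gives 5. Proposed Attack South is best. ✓
The attacker (capability professional), facing Guard North: Attack North gives -2, Attack South gives 4. Proposed Attack South is best. ✓

Yes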